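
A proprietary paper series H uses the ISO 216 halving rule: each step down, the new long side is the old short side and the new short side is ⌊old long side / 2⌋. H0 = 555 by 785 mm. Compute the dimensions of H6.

69 × 98 mm

H1: ⌊785/2⌋ × 555 = 392 × 555 mm
H2: ⌊555/2⌋ × 392 = 277 × 392 mm
H3: ⌊392/2⌋ × 277 = 196 × 277 mm
H4: ⌊277/2⌋ × 196 = 138 × 196 mm
H5: ⌊196/2⌋ × 138 = 98 × 138 mm
H6: ⌊138/2⌋ × 98 = 69 × 98 mm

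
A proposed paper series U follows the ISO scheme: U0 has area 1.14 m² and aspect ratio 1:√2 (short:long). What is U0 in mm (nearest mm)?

Let the short side be w mm. Then w · w√2 = 1.14 m² = 1,140,000 mm².
w² = 1,140,000/√2, so w ≈ 897.8 mm; long side = w√2 ≈ 1269.7 mm.

898 × 1270 mm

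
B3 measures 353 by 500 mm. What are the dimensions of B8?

B4: ⌊500/2⌋ × 353 = 250 × 353 mm
B5: ⌊353/2⌋ × 250 = 176 × 250 mm
B6: ⌊250/2⌋ × 176 = 125 × 176 mm
B7: ⌊176/2⌋ × 125 = 88 × 125 mm
B8: ⌊125/2⌋ × 88 = 62 × 88 mm

62 × 88 mm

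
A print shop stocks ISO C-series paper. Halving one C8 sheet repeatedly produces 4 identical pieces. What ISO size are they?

4 = 2^2, so 2 halving steps.
C8 → C9 → … → C10 after 2 steps.

C10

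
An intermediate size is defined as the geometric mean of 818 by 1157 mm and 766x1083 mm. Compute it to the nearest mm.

Short side: √(818 · 766) = √626588 ≈ 791.6 → 792 mm
Long side: √(1157 · 1083) = √1253031 ≈ 1119.4 → 1119 mm

792 × 1119 mm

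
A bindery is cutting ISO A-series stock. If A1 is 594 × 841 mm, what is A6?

A2: ⌊841/2⌋ × 594 = 420 × 594 mm
A3: ⌊594/2⌋ × 420 = 297 × 420 mm
A4: ⌊420/2⌋ × 297 = 210 × 297 mm
A5: ⌊297/2⌋ × 210 = 148 × 210 mm
A6: ⌊210/2⌋ × 148 = 105 × 148 mm

105 × 148 mm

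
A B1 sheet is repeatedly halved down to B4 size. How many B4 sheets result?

8

B1 = 707 × 1000 mm; B4 = 250 × 353 mm.
Each halving step doubles the count; 3 steps from B1 to B4.
2^3 = 8.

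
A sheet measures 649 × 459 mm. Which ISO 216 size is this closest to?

Aspect ratio 649/459 ≈ 1.414 — close to the ISO √2 ≈ 1.414.
In the C-series (envelope sizes, between A and B): C2 = 458 × 648 mm.
Off by 2 mm total — nearest standard size.

C2 (458 × 648 mm)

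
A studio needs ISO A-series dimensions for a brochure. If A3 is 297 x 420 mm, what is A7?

74 × 105 mm

A4: ⌊420/2⌋ × 297 = 210 × 297 mm
A5: ⌊297/2⌋ × 210 = 148 × 210 mm
A6: ⌊210/2⌋ × 148 = 105 × 148 mm
A7: ⌊148/2⌋ × 105 = 74 × 105 mm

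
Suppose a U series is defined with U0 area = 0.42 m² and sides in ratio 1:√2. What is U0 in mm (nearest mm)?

Let the short side be w mm. Then w · w√2 = 0.42 m² = 420,000 mm².
w² = 420,000/√2, so w ≈ 545.0 mm; long side = w√2 ≈ 770.7 mm.

545 × 771 mm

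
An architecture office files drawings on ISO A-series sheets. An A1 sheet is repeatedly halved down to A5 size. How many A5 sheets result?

16

Each ISO step halves the sheet: 1 × A1 → 2 × A2 → 4 × A3 → 8 × A4 → …
From A1 to A5 is 4 halving steps: 2^4 = 16.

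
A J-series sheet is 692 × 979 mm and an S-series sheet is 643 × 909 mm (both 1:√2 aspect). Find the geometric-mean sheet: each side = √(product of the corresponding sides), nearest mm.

Short side: √(692 · 643) = √444956 ≈ 667.1 → 667 mm
Long side: √(979 · 909) = √889911 ≈ 943.4 → 943 mm

667 × 943 mm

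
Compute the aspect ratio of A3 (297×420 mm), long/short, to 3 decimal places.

1.414

420 / 297 = 1.414
Matches √2 ≈ 1.414 — the ISO 216 defining ratio.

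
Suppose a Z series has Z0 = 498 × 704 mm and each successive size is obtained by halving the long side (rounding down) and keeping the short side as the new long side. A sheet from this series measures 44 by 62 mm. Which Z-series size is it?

Z0: 498 × 704 mm
Z1: 352 × 498 mm
Z2: 249 × 352 mm
Z3: 176 × 249 mm
Z4: 124 × 176 mm
Z5: 88 × 124 mm
Z6: 62 × 88 mm
Z7: 44 × 62 mm
Z8: 31 × 44 mm
→ matches Z7.

Z7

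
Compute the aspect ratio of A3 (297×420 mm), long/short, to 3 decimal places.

420 / 297 = 1.414
Matches √2 ≈ 1.414 — the ISO 216 defining ratio.

1.414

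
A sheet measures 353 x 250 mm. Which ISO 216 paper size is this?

B4 (250 × 353 mm)

Aspect ratio 353/250 ≈ 1.412 — close to the ISO √2 ≈ 1.414.
In the B-series (B0 = 1000 × 1414 mm): B4 = 250 × 353 mm.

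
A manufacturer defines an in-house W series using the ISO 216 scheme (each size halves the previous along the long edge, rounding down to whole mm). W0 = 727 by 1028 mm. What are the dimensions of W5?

128 × 181 mm

W1: ⌊1028/2⌋ × 727 = 514 × 727 mm
W2: ⌊727/2⌋ × 514 = 363 × 514 mm
W3: ⌊514/2⌋ × 363 = 257 × 363 mm
W4: ⌊363/2⌋ × 257 = 181 × 257 mm
W5: ⌊257/2⌋ × 181 = 128 × 181 mm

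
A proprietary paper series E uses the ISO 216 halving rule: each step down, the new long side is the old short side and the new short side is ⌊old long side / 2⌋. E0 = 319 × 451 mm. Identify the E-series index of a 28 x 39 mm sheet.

E7

E0: 319 × 451 mm
E1: 225 × 319 mm
E2: 159 × 225 mm
E3: 112 × 159 mm
E4: 79 × 112 mm
E5: 56 × 79 mm
E6: 39 × 56 mm
E7: 28 × 39 mm
E8: 19 × 28 mm
→ matches E7.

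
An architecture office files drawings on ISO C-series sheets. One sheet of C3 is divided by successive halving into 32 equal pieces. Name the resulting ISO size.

C8

32 = 2^5, so 5 halving steps.
C3 → C4 → … → C8 after 5 steps.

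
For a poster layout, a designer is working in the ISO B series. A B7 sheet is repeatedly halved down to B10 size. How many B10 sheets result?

8

Each ISO step halves the sheet: 1 × B7 → 2 × B8 → 4 × B9 → 8 × B10
From B7 to B10 is 3 halving steps: 2^3 = 8.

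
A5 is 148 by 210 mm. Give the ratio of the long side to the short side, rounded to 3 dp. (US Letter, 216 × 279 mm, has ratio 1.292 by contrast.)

210 / 148 = 1.419
ISO 216 targets √2 ≈ 1.414; the +0.005 deviation is from mm rounding.

1.419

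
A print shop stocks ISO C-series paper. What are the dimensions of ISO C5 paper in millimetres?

C0 = 917 × 1297 mm (C0 is the geometric mean of A0 and B0, aspect 1:√2).
C1: ⌊1297/2⌋ × 917 = 648 × 917 mm
C2: ⌊917/2⌋ × 648 = 458 × 648 mm
C3: ⌊648/2⌋ × 458 = 324 × 458 mm
C4: ⌊458/2⌋ × 324 = 229 × 324 mm
C5: ⌊324/2⌋ × 229 = 162 × 229 mm

162 × 229 mm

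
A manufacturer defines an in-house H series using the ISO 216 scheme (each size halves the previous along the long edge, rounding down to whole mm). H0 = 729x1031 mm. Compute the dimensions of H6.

H1 = 515 × 729 mm (from H0 by 1 halving).
H2: ⌊729/2⌋ × 515 = 364 × 515 mm
H3: ⌊515/2⌋ × 364 = 257 × 364 mm
H4: ⌊364/2⌋ × 257 = 182 × 257 mm
H5: ⌊257/2⌋ × 182 = 128 × 182 mm
H6: ⌊182/2⌋ × 128 = 91 × 128 mm

91 × 128 mm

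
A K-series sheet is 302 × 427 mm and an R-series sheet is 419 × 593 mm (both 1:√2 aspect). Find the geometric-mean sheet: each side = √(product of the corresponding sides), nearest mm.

356 × 503 mm

Short side: √(302 · 419) = √126538 ≈ 355.7 → 356 mm
Long side: √(427 · 593) = √253211 ≈ 503.2 → 503 mm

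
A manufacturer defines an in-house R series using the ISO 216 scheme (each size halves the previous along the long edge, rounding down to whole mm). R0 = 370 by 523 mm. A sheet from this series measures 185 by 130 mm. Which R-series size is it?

R0: 370 × 523 mm
R1: 261 × 370 mm
R2: 185 × 261 mm
R3: 130 × 185 mm
R4: 92 × 130 mm
→ matches R3.

R3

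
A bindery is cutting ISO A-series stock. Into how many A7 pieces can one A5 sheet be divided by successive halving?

Each ISO step halves the sheet: 1 × A5 → 2 × A6 → 4 × A7
From A5 to A7 is 2 halving steps: 2^2 = 4.

4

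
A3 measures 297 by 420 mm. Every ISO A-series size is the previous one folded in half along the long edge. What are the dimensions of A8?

A4: ⌊420/2⌋ × 297 = 210 × 297 mm
A5: ⌊297/2⌋ × 210 = 148 × 210 mm
A6: ⌊210/2⌋ × 148 = 105 × 148 mm
A7: ⌊148/2⌋ × 105 = 74 × 105 mm
A8: ⌊105/2⌋ × 74 = 52 × 74 mm

52 × 74 mm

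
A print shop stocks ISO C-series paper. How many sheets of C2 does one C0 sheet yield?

4

Each ISO step halves the sheet: 1 × C0 → 2 × C1 → 4 × C2
From C0 to C2 is 2 halving steps: 2^2 = 4.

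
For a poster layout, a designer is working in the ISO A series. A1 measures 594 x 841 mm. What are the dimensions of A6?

A2: ⌊841/2⌋ × 594 = 420 × 594 mm
A3: ⌊594/2⌋ × 420 = 297 × 420 mm
A4: ⌊420/2⌋ × 297 = 210 × 297 mm
A5: ⌊297/2⌋ × 210 = 148 × 210 mm
A6: ⌊210/2⌋ × 148 = 105 × 148 mm

105 × 148 mm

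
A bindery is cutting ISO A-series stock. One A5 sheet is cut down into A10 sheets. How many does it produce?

Each ISO step halves the sheet: 1 × A5 → 2 × A6 → 4 × A7 → 8 × A8 → …
From A5 to A10 is 5 halving steps: 2^5 = 32.

32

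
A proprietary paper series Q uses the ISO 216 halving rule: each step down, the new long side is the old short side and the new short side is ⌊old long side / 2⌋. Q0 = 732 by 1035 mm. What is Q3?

258 × 366 mm

Q1: ⌊1035/2⌋ × 732 = 517 × 732 mm
Q2: ⌊732/2⌋ × 517 = 366 × 517 mm
Q3: ⌊517/2⌋ × 366 = 258 × 366 mm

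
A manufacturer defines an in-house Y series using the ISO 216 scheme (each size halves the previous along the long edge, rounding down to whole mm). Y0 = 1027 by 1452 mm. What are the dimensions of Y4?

256 × 363 mm

Y1: ⌊1452/2⌋ × 1027 = 726 × 1027 mm
Y2: ⌊1027/2⌋ × 726 = 513 × 726 mm
Y3: ⌊726/2⌋ × 513 = 363 × 513 mm
Y4: ⌊513/2⌋ × 363 = 256 × 363 mm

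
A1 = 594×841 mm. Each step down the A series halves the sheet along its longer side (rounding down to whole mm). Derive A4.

A2: ⌊841/2⌋ × 594 = 420 × 594 mm
A3: ⌊594/2⌋ × 420 = 297 × 420 mm
A4: ⌊420/2⌋ × 297 = 210 × 297 mm

210 × 297 mm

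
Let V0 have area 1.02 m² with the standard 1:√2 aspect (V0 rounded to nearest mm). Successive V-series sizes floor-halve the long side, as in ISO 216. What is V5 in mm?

Let V0's short side be w mm. w · w√2 = 1.02 m² = 1,020,000 mm², so w ≈ 849.3 mm and w√2 ≈ 1201.0 mm → V0 = 849 × 1201 mm.
V1: ⌊1201/2⌋ × 849 = 600 × 849 mm
V2: ⌊849/2⌋ × 600 = 424 × 600 mm
V3: ⌊600/2⌋ × 424 = 300 × 424 mm
V4: ⌊424/2⌋ × 300 = 212 × 300 mm
V5: ⌊300/2⌋ × 212 = 150 × 212 mm

150 × 212 mm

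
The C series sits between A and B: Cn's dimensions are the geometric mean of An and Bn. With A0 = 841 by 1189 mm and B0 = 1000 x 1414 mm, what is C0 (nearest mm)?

Short side: √(841 · 1000) = √841000 ≈ 917.1 → 917 mm
Long side: √(1189 · 1414) = √1681246 ≈ 1296.6 → 1297 mm

917 × 1297 mm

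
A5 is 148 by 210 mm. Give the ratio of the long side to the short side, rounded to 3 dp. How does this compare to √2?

210 / 148 = 1.419
ISO 216 targets √2 ≈ 1.414; the +0.005 deviation is from mm rounding.

1.419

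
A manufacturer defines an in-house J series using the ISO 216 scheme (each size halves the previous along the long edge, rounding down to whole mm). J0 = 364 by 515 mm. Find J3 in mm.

J1: ⌊515/2⌋ × 364 = 257 × 364 mm
J2: ⌊364/2⌋ × 257 = 182 × 257 mm
J3: ⌊257/2⌋ × 182 = 128 × 182 mm

128 × 182 mm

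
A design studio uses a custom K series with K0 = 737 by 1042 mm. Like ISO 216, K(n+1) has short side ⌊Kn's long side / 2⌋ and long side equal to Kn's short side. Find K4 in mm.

184 × 260 mm

K1: ⌊1042/2⌋ × 737 = 521 × 737 mm
K2: ⌊737/2⌋ × 521 = 368 × 521 mm
K3: ⌊521/2⌋ × 368 = 260 × 368 mm
K4: ⌊368/2⌋ × 260 = 184 × 260 mm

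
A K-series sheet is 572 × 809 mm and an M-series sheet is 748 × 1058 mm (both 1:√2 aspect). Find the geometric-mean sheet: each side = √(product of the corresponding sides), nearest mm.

654 × 925 mm

Short side: √(572 · 748) = √427856 ≈ 654.1 → 654 mm
Long side: √(809 · 1058) = √855922 ≈ 925.2 → 925 mm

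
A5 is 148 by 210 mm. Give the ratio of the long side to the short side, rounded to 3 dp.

210 / 148 = 1.419
ISO 216 targets √2 ≈ 1.414; the +0.005 deviation is from mm rounding.

1.419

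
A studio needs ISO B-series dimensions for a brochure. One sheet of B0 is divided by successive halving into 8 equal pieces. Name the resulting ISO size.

B3

8 = 2^3, so 3 halving steps.
B0 → B1 → … → B3 after 3 steps.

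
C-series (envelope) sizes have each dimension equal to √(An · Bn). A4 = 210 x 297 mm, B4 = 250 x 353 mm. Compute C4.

Short side: √(210 · 250) = √52500 ≈ 229.1 → 229 mm
Long side: √(297 · 353) = √104841 ≈ 323.8 → 324 mm

229 × 324 mm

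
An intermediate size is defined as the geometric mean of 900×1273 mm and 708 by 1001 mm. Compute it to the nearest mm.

798 × 1129 mm

Short side: √(900 · 708) = √637200 ≈ 798.2 → 798 mm
Long side: √(1273 · 1001) = √1274273 ≈ 1128.8 → 1129 mm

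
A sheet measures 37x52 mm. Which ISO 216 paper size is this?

Aspect ratio 52/37 ≈ 1.405 — close to the ISO √2 ≈ 1.414.
In the A-series (A0 area = 1 m²): A9 = 37 × 52 mm.

A9 (37 × 52 mm)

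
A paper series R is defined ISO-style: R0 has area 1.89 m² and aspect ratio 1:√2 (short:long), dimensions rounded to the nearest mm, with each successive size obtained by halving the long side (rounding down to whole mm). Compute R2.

578 × 817 mm

Let R0's short side be w mm. w · w√2 = 1.89 m² = 1,890,000 mm², so w ≈ 1156.0 mm and w√2 ≈ 1634.9 mm → R0 = 1156 × 1635 mm.
R1: ⌊1635/2⌋ × 1156 = 817 × 1156 mm
R2: ⌊1156/2⌋ × 817 = 578 × 817 mm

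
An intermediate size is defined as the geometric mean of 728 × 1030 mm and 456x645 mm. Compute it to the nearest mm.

Short side: √(728 · 456) = √331968 ≈ 576.2 → 576 mm
Long side: √(1030 · 645) = √664350 ≈ 815.1 → 815 mm

576 × 815 mm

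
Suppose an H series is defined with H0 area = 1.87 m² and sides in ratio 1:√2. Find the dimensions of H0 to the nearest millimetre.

1150 × 1626 mm

Let the short side be w mm. Then w · w√2 = 1.87 m² = 1,870,000 mm².
w² = 1,870,000/√2, so w ≈ 1149.9 mm; long side = w√2 ≈ 1626.2 mm.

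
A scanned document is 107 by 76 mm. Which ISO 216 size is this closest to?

A7 (74 × 105 mm)

Aspect ratio 107/76 ≈ 1.408 — close to the ISO √2 ≈ 1.414.
In the A-series (A0 area = 1 m²): A7 = 74 × 105 mm.
Off by 4 mm total — nearest standard size.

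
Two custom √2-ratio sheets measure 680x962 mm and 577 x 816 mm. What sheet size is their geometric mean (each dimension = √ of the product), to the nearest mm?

626 × 886 mm

Short side: √(680 · 577) = √392360 ≈ 626.4 → 626 mm
Long side: √(962 · 816) = √784992 ≈ 886.0 → 886 mm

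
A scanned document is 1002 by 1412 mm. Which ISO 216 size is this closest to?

B0 (1000 × 1414 mm)

Aspect ratio 1412/1002 ≈ 1.409 — close to the ISO √2 ≈ 1.414.
In the B-series (B0 = 1000 × 1414 mm): B0 = 1000 × 1414 mm.
Off by 4 mm total — nearest standard size.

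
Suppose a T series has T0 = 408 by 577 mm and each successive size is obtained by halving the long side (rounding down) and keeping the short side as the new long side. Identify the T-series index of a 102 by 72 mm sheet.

T5

T0: 408 × 577 mm
T1: 288 × 408 mm
T2: 204 × 288 mm
T3: 144 × 204 mm
T4: 102 × 144 mm
T5: 72 × 102 mm
T6: 51 × 72 mm
→ matches T5.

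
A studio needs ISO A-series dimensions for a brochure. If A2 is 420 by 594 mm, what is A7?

74 × 105 mm

A3: ⌊594/2⌋ × 420 = 297 × 420 mm
A4: ⌊420/2⌋ × 297 = 210 × 297 mm
A5: ⌊297/2⌋ × 210 = 148 × 210 mm
A6: ⌊210/2⌋ × 148 = 105 × 148 mm
A7: ⌊148/2⌋ × 105 = 74 × 105 mm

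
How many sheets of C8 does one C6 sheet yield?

C6 = 114 × 162 mm; C8 = 57 × 81 mm.
Each halving step doubles the count; 2 steps from C6 to C8.
2^2 = 4.

4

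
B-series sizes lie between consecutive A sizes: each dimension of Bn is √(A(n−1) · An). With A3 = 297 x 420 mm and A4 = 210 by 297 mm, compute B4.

250 × 353 mm

Short side: √(297 · 210) = √62370 ≈ 249.7 → 250 mm
Long side: √(420 · 297) = √124740 ≈ 353.2 → 353 mm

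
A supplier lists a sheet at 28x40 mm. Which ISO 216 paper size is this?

C10 (28 × 40 mm)

Aspect ratio 40/28 ≈ 1.429 — close to the ISO √2 ≈ 1.414.
In the C-series (envelope sizes, between A and B): C10 = 28 × 40 mm.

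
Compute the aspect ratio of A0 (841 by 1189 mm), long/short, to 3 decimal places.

1189 / 841 = 1.414
Matches √2 ≈ 1.414 — the ISO 216 defining ratio.

1.414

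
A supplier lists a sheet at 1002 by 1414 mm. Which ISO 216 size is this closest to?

Aspect ratio 1414/1002 ≈ 1.411 — close to the ISO √2 ≈ 1.414.
In the B-series (B0 = 1000 × 1414 mm): B0 = 1000 × 1414 mm.
Off by 2 mm total — nearest standard size.

B0 (1000 × 1414 mm)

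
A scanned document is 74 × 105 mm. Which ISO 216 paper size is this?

A7 (74 × 105 mm)

Aspect ratio 105/74 ≈ 1.419 — close to the ISO √2 ≈ 1.414.
In the A-series (A0 area = 1 m²): A7 = 74 × 105 mm.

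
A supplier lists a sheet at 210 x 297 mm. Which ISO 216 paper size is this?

A4 (210 × 297 mm)

Aspect ratio 297/210 ≈ 1.414 — close to the ISO √2 ≈ 1.414.
In the A-series (A0 area = 1 m²): A4 = 210 × 297 mm.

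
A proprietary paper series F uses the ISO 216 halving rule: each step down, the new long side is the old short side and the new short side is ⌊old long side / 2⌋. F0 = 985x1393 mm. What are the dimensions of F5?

F1: ⌊1393/2⌋ × 985 = 696 × 985 mm
F2: ⌊985/2⌋ × 696 = 492 × 696 mm
F3: ⌊696/2⌋ × 492 = 348 × 492 mm
F4: ⌊492/2⌋ × 348 = 246 × 348 mm
F5: ⌊348/2⌋ × 246 = 174 × 246 mm

174 × 246 mm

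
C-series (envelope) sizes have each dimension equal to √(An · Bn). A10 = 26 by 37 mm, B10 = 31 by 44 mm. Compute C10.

Short side: √(26 · 31) = √806 ≈ 28.4 → 28 mm
Long side: √(37 · 44) = √1628 ≈ 40.3 → 40 mm

28 × 40 mm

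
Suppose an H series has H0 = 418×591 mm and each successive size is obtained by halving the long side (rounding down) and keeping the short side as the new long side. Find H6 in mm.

H1 = 295 × 418 mm (from H0 by 1 halving).
H2: ⌊418/2⌋ × 295 = 209 × 295 mm
H3: ⌊295/2⌋ × 209 = 147 × 209 mm
H4: ⌊209/2⌋ × 147 = 104 × 147 mm
H5: ⌊147/2⌋ × 104 = 73 × 104 mm
H6: ⌊104/2⌋ × 73 = 52 × 73 mm

52 × 73 mm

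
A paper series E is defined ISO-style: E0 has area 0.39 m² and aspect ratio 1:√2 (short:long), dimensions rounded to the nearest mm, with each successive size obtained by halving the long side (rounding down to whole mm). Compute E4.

Let E0's short side be w mm. w · w√2 = 0.39 m² = 390,000 mm², so w ≈ 525.1 mm and w√2 ≈ 742.7 mm → E0 = 525 × 743 mm.
E1: ⌊743/2⌋ × 525 = 371 × 525 mm
E2: ⌊525/2⌋ × 371 = 262 × 371 mm
E3: ⌊371/2⌋ × 262 = 185 × 262 mm
E4: ⌊262/2⌋ × 185 = 131 × 185 mm

131 × 185 mm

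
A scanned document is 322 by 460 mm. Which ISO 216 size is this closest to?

Aspect ratio 460/322 ≈ 1.429 — close to the ISO √2 ≈ 1.414.
In the C-series (envelope sizes, between A and B): C3 = 324 × 458 mm.
Off by 4 mm total — nearest standard size.

C3 (324 × 458 mm)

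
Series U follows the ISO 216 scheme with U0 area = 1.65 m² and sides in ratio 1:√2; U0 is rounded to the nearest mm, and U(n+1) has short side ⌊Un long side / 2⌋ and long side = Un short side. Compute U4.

Let U0's short side be w mm. w · w√2 = 1.65 m² = 1,650,000 mm², so w ≈ 1080.2 mm and w√2 ≈ 1527.6 mm → U0 = 1080 × 1528 mm.
U1: ⌊1528/2⌋ × 1080 = 764 × 1080 mm
U2: ⌊1080/2⌋ × 764 = 540 × 764 mm
U3: ⌊764/2⌋ × 540 = 382 × 540 mm
U4: ⌊540/2⌋ × 382 = 270 × 382 mm

270 × 382 mm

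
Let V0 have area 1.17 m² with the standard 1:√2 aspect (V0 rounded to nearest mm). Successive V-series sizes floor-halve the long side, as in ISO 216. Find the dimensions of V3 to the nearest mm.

Let V0's short side be w mm. w · w√2 = 1.17 m² = 1,170,000 mm², so w ≈ 909.6 mm and w√2 ≈ 1286.3 mm → V0 = 910 × 1286 mm.
V1: ⌊1286/2⌋ × 910 = 643 × 910 mm
V2: ⌊910/2⌋ × 643 = 455 × 643 mm
V3: ⌊643/2⌋ × 455 = 321 × 455 mm

321 × 455 mm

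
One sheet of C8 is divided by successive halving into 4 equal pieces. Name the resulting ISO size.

C10

4 = 2^2, so 2 halving steps.
C8 → C9 → … → C10 after 2 steps.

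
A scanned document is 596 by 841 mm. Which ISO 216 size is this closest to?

A1 (594 × 841 mm)

Aspect ratio 841/596 ≈ 1.411 — close to the ISO √2 ≈ 1.414.
In the A-series (A0 area = 1 m²): A1 = 594 × 841 mm.
Off by 2 mm total — nearest standard size.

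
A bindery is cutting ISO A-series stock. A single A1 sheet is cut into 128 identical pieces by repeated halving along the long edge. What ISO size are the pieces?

A8

128 = 2^7, so 7 halving steps.
A1 → A2 → … → A8 after 7 steps.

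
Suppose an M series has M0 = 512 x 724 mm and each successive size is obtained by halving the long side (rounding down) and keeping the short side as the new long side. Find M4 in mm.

M1: ⌊724/2⌋ × 512 = 362 × 512 mm
M2: ⌊512/2⌋ × 362 = 256 × 362 mm
M3: ⌊362/2⌋ × 256 = 181 × 256 mm
M4: ⌊256/2⌋ × 181 = 128 × 181 mm

128 × 181 mm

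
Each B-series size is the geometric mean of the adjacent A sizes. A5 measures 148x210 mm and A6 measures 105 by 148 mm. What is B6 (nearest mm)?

125 × 176 mm

Short side: √(148 · 105) = √15540 ≈ 124.7 → 125 mm
Long side: √(210 · 148) = √31080 ≈ 176.3 → 176 mm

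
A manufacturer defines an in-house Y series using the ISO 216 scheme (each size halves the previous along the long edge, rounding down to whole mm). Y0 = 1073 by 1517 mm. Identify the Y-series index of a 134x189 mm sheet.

Y0: 1073 × 1517 mm
Y1: 758 × 1073 mm
Y2: 536 × 758 mm
Y3: 379 × 536 mm
Y4: 268 × 379 mm
Y5: 189 × 268 mm
Y6: 134 × 189 mm
Y7: 94 × 134 mm
→ matches Y6.

Y6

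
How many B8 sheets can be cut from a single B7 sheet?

Each ISO step halves the sheet: 1 × B7 → 2 × B8
From B7 to B8 is 1 halving step: 2^1 = 2.

2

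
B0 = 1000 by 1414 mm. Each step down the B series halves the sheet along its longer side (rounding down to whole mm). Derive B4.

250 × 353 mm

B1: ⌊1414/2⌋ × 1000 = 707 × 1000 mm
B2: ⌊1000/2⌋ × 707 = 500 × 707 mm
B3: ⌊707/2⌋ × 500 = 353 × 500 mm
B4: ⌊500/2⌋ × 353 = 250 × 353 mm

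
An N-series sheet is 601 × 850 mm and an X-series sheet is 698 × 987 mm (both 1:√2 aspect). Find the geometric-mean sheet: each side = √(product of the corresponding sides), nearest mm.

648 × 916 mm

Short side: √(601 · 698) = √419498 ≈ 647.7 → 648 mm
Long side: √(850 · 987) = √838950 ≈ 915.9 → 916 mm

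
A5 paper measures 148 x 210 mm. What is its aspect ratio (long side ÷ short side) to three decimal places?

1.419

210 / 148 = 1.419
ISO 216 targets √2 ≈ 1.414; the +0.005 deviation is from mm rounding.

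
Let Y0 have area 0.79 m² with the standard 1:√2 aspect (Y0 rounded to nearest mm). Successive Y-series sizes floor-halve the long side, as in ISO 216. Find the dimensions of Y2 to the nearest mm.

Let Y0's short side be w mm. w · w√2 = 0.79 m² = 790,000 mm², so w ≈ 747.4 mm and w√2 ≈ 1057.0 mm → Y0 = 747 × 1057 mm.
Y1: ⌊1057/2⌋ × 747 = 528 × 747 mm
Y2: ⌊747/2⌋ × 528 = 373 × 528 mm

373 × 528 mm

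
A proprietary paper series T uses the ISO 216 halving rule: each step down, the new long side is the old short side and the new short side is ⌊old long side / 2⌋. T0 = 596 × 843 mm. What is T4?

149 × 210 mm

T1 = 421 × 596 mm (from T0 by 1 halving).
T2: ⌊596/2⌋ × 421 = 298 × 421 mm
T3: ⌊421/2⌋ × 298 = 210 × 298 mm
T4: ⌊298/2⌋ × 210 = 149 × 210 mm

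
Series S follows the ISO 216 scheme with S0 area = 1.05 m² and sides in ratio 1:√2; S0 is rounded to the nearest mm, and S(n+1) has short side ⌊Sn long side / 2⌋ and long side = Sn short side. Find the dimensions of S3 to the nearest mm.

Let S0's short side be w mm. w · w√2 = 1.05 m² = 1,050,000 mm², so w ≈ 861.7 mm and w√2 ≈ 1218.6 mm → S0 = 862 × 1219 mm.
S1: ⌊1219/2⌋ × 862 = 609 × 862 mm
S2: ⌊862/2⌋ × 609 = 431 × 609 mm
S3: ⌊609/2⌋ × 431 = 304 × 431 mm

304 × 431 mm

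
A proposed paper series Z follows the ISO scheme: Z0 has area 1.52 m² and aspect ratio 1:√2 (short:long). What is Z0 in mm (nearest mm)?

Let the short side be w mm. Then w · w√2 = 1.52 m² = 1,520,000 mm².
w² = 1,520,000/√2, so w ≈ 1036.7 mm; long side = w√2 ≈ 1466.2 mm.

1037 × 1466 mm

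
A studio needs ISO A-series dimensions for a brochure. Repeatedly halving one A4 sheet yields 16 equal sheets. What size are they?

A8

16 = 2^4, so 4 halving steps.
A4 → A5 → … → A8 after 4 steps.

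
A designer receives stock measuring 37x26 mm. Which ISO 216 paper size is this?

Aspect ratio 37/26 ≈ 1.423 — close to the ISO √2 ≈ 1.414.
In the A-series (A0 area = 1 m²): A10 = 26 × 37 mm.

A10 (26 × 37 mm)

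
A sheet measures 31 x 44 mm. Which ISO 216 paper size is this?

Aspect ratio 44/31 ≈ 1.419 — close to the ISO √2 ≈ 1.414.
In the B-series (B0 = 1000 × 1414 mm): B10 = 31 × 44 mm.

B10 (31 × 44 mm)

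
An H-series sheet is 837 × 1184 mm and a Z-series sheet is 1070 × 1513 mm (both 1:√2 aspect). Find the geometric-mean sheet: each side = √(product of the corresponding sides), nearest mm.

Short side: √(837 · 1070) = √895590 ≈ 946.4 → 946 mm
Long side: √(1184 · 1513) = √1791392 ≈ 1338.4 → 1338 mm

946 × 1338 mm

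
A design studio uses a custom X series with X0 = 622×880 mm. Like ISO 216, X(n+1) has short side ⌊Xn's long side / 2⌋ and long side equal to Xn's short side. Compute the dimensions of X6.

X1: ⌊880/2⌋ × 622 = 440 × 622 mm
X2: ⌊622/2⌋ × 440 = 311 × 440 mm
X3: ⌊440/2⌋ × 311 = 220 × 311 mm
X4: ⌊311/2⌋ × 220 = 155 × 220 mm
X5: ⌊220/2⌋ × 155 = 110 × 155 mm
X6: ⌊155/2⌋ × 110 = 77 × 110 mm

77 × 110 mm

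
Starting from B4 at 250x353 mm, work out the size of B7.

B5: ⌊353/2⌋ × 250 = 176 × 250 mm
B6: ⌊250/2⌋ × 176 = 125 × 176 mm
B7: ⌊176/2⌋ × 125 = 88 × 125 mm

88 × 125 mm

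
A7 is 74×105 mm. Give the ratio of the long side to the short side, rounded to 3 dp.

105 / 74 = 1.419
ISO 216 targets √2 ≈ 1.414; the +0.005 deviation is from mm rounding.

1.419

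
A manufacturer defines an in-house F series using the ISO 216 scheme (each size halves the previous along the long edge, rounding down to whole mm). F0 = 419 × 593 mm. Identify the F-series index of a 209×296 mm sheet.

F0: 419 × 593 mm
F1: 296 × 419 mm
F2: 209 × 296 mm
F3: 148 × 209 mm
→ matches F2.

F2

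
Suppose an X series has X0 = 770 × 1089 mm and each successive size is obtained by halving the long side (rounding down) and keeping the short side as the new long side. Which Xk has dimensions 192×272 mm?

X0: 770 × 1089 mm
X1: 544 × 770 mm
X2: 385 × 544 mm
X3: 272 × 385 mm
X4: 192 × 272 mm
X5: 136 × 192 mm
→ matches X4.

X4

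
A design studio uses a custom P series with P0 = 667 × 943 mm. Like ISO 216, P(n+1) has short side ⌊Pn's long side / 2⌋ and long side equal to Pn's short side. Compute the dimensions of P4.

166 × 235 mm

P1: ⌊943/2⌋ × 667 = 471 × 667 mm
P2: ⌊667/2⌋ × 471 = 333 × 471 mm
P3: ⌊471/2⌋ × 333 = 235 × 333 mm
P4: ⌊333/2⌋ × 235 = 166 × 235 mm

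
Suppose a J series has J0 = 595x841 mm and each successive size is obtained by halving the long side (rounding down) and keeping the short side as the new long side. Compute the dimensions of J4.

148 × 210 mm

J1: ⌊841/2⌋ × 595 = 420 × 595 mm
J2: ⌊595/2⌋ × 420 = 297 × 420 mm
J3: ⌊420/2⌋ × 297 = 210 × 297 mm
J4: ⌊297/2⌋ × 210 = 148 × 210 mm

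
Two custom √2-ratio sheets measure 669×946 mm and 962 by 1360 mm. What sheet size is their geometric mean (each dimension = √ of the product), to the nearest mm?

Short side: √(669 · 962) = √643578 ≈ 802.2 → 802 mm
Long side: √(946 · 1360) = √1286560 ≈ 1134.3 → 1134 mm

802 × 1134 mm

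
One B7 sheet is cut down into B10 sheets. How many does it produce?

8

Each ISO step halves the sheet: 1 × B7 → 2 × B8 → 4 × B9 → 8 × B10
From B7 to B10 is 3 halving steps: 2^3 = 8.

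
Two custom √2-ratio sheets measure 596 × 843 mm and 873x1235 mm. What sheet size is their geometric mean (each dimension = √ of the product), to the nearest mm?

Short side: √(596 · 873) = √520308 ≈ 721.3 → 721 mm
Long side: √(843 · 1235) = √1041105 ≈ 1020.3 → 1020 mm

721 × 1020 mm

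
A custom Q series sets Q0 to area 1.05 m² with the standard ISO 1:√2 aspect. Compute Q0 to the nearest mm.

Let the short side be w mm. Then w · w√2 = 1.05 m² = 1,050,000 mm².
w² = 1,050,000/√2, so w ≈ 861.7 mm; long side = w√2 ≈ 1218.6 mm.

862 × 1219 mm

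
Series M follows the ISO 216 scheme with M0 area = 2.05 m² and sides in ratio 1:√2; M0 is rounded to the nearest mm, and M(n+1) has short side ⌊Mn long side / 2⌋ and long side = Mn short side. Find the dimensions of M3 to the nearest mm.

425 × 602 mm

Let M0's short side be w mm. w · w√2 = 2.05 m² = 2,050,000 mm², so w ≈ 1204.0 mm and w√2 ≈ 1702.7 mm → M0 = 1204 × 1703 mm.
M1: ⌊1703/2⌋ × 1204 = 851 × 1204 mm
M2: ⌊1204/2⌋ × 851 = 602 × 851 mm
M3: ⌊851/2⌋ × 602 = 425 × 602 mm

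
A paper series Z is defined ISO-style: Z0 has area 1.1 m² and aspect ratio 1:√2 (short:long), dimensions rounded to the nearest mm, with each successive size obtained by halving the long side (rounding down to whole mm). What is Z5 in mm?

Let Z0's short side be w mm. w · w√2 = 1.1 m² = 1,100,000 mm², so w ≈ 881.9 mm and w√2 ≈ 1247.3 mm → Z0 = 882 × 1247 mm.
Z1: ⌊1247/2⌋ × 882 = 623 × 882 mm
Z2: ⌊882/2⌋ × 623 = 441 × 623 mm
Z3: ⌊623/2⌋ × 441 = 311 × 441 mm
Z4: ⌊441/2⌋ × 311 = 220 × 311 mm
Z5: ⌊311/2⌋ × 220 = 155 × 220 mm

155 × 220 mm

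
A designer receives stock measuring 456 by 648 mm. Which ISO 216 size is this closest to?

C2 (458 × 648 mm)

Aspect ratio 648/456 ≈ 1.421 — close to the ISO √2 ≈ 1.414.
In the C-series (envelope sizes, between A and B): C2 = 458 × 648 mm.
Off by 2 mm total — nearest standard size.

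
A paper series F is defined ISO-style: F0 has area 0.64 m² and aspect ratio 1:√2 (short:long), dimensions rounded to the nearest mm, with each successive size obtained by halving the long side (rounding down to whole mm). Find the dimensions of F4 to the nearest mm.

Let F0's short side be w mm. w · w√2 = 0.64 m² = 640,000 mm², so w ≈ 672.7 mm and w√2 ≈ 951.4 mm → F0 = 673 × 951 mm.
F1: ⌊951/2⌋ × 673 = 475 × 673 mm
F2: ⌊673/2⌋ × 475 = 336 × 475 mm
F3: ⌊475/2⌋ × 336 = 237 × 336 mm
F4: ⌊336/2⌋ × 237 = 168 × 237 mm

168 × 237 mm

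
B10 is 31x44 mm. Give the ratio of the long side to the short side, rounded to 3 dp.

44 / 31 = 1.419
ISO 216 targets √2 ≈ 1.414; the +0.005 deviation is from mm rounding.

1.419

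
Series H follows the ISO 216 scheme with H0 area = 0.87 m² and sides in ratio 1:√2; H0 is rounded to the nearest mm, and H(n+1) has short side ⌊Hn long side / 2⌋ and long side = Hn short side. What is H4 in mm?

Let H0's short side be w mm. w · w√2 = 0.87 m² = 870,000 mm², so w ≈ 784.3 mm and w√2 ≈ 1109.2 mm → H0 = 784 × 1109 mm.
H1: ⌊1109/2⌋ × 784 = 554 × 784 mm
H2: ⌊784/2⌋ × 554 = 392 × 554 mm
H3: ⌊554/2⌋ × 392 = 277 × 392 mm
H4: ⌊392/2⌋ × 277 = 196 × 277 mm

196 × 277 mm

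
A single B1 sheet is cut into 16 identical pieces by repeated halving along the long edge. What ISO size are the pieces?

16 = 2^4, so 4 halving steps.
B1 → B2 → … → B5 after 4 steps.

B5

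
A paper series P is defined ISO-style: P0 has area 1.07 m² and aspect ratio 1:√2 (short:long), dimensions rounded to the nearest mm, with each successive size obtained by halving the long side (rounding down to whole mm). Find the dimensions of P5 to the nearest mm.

153 × 217 mm

Let P0's short side be w mm. w · w√2 = 1.07 m² = 1,070,000 mm², so w ≈ 869.8 mm and w√2 ≈ 1230.1 mm → P0 = 870 × 1230 mm.
P1: ⌊1230/2⌋ × 870 = 615 × 870 mm
P2: ⌊870/2⌋ × 615 = 435 × 615 mm
P3: ⌊615/2⌋ × 435 = 307 × 435 mm
P4: ⌊435/2⌋ × 307 = 217 × 307 mm
P5: ⌊307/2⌋ × 217 = 153 × 217 mm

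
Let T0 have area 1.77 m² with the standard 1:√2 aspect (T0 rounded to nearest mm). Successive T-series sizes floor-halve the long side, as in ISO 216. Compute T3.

395 × 559 mm

Let T0's short side be w mm. w · w√2 = 1.77 m² = 1,770,000 mm², so w ≈ 1118.7 mm and w√2 ≈ 1582.1 mm → T0 = 1119 × 1582 mm.
T1: ⌊1582/2⌋ × 1119 = 791 × 1119 mm
T2: ⌊1119/2⌋ × 791 = 559 × 791 mm
T3: ⌊791/2⌋ × 559 = 395 × 559 mm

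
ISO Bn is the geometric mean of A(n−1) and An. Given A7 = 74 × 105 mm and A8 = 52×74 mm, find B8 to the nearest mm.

Short side: √(74 · 52) = √3848 ≈ 62.0 → 62 mm
Long side: √(105 · 74) = √7770 ≈ 88.1 → 88 mm

62 × 88 mm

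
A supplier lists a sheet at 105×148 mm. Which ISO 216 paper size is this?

A6 (105 × 148 mm)

Aspect ratio 148/105 ≈ 1.410 — close to the ISO √2 ≈ 1.414.
In the A-series (A0 area = 1 m²): A6 = 105 × 148 mm.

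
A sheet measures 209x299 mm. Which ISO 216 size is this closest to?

Aspect ratio 299/209 ≈ 1.431 (ISO target is √2 ≈ 1.414).
In the A-series (A0 area = 1 m²): A4 = 210 × 297 mm.
Off by 3 mm total — nearest standard size.

A4 (210 × 297 mm)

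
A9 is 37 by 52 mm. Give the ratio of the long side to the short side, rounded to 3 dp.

52 / 37 = 1.405
ISO 216 targets √2 ≈ 1.414; the -0.009 deviation is from mm rounding.

1.405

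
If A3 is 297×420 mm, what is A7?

A4: ⌊420/2⌋ × 297 = 210 × 297 mm
A5: ⌊297/2⌋ × 210 = 148 × 210 mm
A6: ⌊210/2⌋ × 148 = 105 × 148 mm
A7: ⌊148/2⌋ × 105 = 74 × 105 mm

74 × 105 mm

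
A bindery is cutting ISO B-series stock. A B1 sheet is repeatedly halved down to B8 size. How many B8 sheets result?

128

Each ISO step halves the sheet: 1 × B1 → 2 × B2 → 4 × B3 → 8 × B4 → …
From B1 to B8 is 7 halving steps: 2^7 = 128.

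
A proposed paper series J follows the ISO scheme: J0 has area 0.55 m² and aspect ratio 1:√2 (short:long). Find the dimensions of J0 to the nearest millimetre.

Let the short side be w mm. Then w · w√2 = 0.55 m² = 550,000 mm².
w² = 550,000/√2, so w ≈ 623.6 mm; long side = w√2 ≈ 881.9 mm.

624 × 882 mm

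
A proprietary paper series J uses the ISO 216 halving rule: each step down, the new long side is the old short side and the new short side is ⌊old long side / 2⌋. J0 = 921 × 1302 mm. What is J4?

230 × 325 mm

J1: ⌊1302/2⌋ × 921 = 651 × 921 mm
J2: ⌊921/2⌋ × 651 = 460 × 651 mm
J3: ⌊651/2⌋ × 460 = 325 × 460 mm
J4: ⌊460/2⌋ × 325 = 230 × 325 mm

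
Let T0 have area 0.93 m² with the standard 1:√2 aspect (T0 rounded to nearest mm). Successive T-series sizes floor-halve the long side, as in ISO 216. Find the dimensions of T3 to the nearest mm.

Let T0's short side be w mm. w · w√2 = 0.93 m² = 930,000 mm², so w ≈ 810.9 mm and w√2 ≈ 1146.8 mm → T0 = 811 × 1147 mm.
T1: ⌊1147/2⌋ × 811 = 573 × 811 mm
T2: ⌊811/2⌋ × 573 = 405 × 573 mm
T3: ⌊573/2⌋ × 405 = 286 × 405 mm

286 × 405 mm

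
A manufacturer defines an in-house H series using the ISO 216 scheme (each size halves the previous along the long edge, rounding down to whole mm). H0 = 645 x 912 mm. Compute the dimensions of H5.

114 × 161 mm

H1: ⌊912/2⌋ × 645 = 456 × 645 mm
H2: ⌊645/2⌋ × 456 = 322 × 456 mm
H3: ⌊456/2⌋ × 322 = 228 × 322 mm
H4: ⌊322/2⌋ × 228 = 161 × 228 mm
H5: ⌊228/2⌋ × 161 = 114 × 161 mm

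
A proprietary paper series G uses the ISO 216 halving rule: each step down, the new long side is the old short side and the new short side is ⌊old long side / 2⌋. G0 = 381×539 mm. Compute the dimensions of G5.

67 × 95 mm

G1: ⌊539/2⌋ × 381 = 269 × 381 mm
G2: ⌊381/2⌋ × 269 = 190 × 269 mm
G3: ⌊269/2⌋ × 190 = 134 × 190 mm
G4: ⌊190/2⌋ × 134 = 95 × 134 mm
G5: ⌊134/2⌋ × 95 = 67 × 95 mm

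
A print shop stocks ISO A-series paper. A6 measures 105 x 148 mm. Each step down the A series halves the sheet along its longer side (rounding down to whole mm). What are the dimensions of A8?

52 × 74 mm

A7: ⌊148/2⌋ × 105 = 74 × 105 mm
A8: ⌊105/2⌋ × 74 = 52 × 74 mm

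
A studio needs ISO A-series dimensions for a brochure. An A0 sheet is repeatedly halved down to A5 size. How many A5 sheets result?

32

A0 = 841 × 1189 mm; A5 = 148 × 210 mm.
Each halving step doubles the count; 5 steps from A0 to A5.
2^5 = 32.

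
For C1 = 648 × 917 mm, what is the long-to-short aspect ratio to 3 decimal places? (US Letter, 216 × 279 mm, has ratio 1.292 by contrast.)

917 / 648 = 1.415
Matches √2 ≈ 1.414 — the ISO 216 defining ratio.

1.415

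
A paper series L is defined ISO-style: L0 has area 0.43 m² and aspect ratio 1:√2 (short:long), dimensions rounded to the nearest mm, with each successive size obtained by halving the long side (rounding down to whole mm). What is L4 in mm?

137 × 195 mm

Let L0's short side be w mm. w · w√2 = 0.43 m² = 430,000 mm², so w ≈ 551.4 mm and w√2 ≈ 779.8 mm → L0 = 551 × 780 mm.
L1: ⌊780/2⌋ × 551 = 390 × 551 mm
L2: ⌊551/2⌋ × 390 = 275 × 390 mm
L3: ⌊390/2⌋ × 275 = 195 × 275 mm
L4: ⌊275/2⌋ × 195 = 137 × 195 mm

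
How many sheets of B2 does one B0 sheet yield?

Each ISO step halves the sheet: 1 × B0 → 2 × B1 → 4 × B2
From B0 to B2 is 2 halving steps: 2^2 = 4.

4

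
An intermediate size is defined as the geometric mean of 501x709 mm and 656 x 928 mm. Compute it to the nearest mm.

573 × 811 mm

Short side: √(501 · 656) = √328656 ≈ 573.3 → 573 mm
Long side: √(709 · 928) = √657952 ≈ 811.1 → 811 mm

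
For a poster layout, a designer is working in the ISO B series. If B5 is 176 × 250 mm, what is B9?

B6: ⌊250/2⌋ × 176 = 125 × 176 mm
B7: ⌊176/2⌋ × 125 = 88 × 125 mm
B8: ⌊125/2⌋ × 88 = 62 × 88 mm
B9: ⌊88/2⌋ × 62 = 44 × 62 mm

44 × 62 mm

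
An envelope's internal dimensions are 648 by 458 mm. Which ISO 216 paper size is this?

Aspect ratio 648/458 ≈ 1.415 — close to the ISO √2 ≈ 1.414.
In the C-series (envelope sizes, between A and B): C2 = 458 × 648 mm.

C2 (458 × 648 mm)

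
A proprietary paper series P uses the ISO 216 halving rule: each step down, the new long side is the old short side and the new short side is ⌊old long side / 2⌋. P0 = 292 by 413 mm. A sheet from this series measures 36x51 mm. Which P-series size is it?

P6

P0: 292 × 413 mm
P1: 206 × 292 mm
P2: 146 × 206 mm
P3: 103 × 146 mm
P4: 73 × 103 mm
P5: 51 × 73 mm
P6: 36 × 51 mm
P7: 25 × 36 mm
→ matches P6.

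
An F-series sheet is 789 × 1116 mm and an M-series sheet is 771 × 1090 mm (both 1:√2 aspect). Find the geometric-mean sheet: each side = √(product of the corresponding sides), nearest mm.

Short side: √(789 · 771) = √608319 ≈ 779.9 → 780 mm
Long side: √(1116 · 1090) = √1216440 ≈ 1102.9 → 1103 mm

780 × 1103 mm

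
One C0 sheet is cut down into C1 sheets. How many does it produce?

C0 = 917 × 1297 mm; C1 = 648 × 917 mm.
Each halving step doubles the count; 1 step from C0 to C1.
2^1 = 2.

2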